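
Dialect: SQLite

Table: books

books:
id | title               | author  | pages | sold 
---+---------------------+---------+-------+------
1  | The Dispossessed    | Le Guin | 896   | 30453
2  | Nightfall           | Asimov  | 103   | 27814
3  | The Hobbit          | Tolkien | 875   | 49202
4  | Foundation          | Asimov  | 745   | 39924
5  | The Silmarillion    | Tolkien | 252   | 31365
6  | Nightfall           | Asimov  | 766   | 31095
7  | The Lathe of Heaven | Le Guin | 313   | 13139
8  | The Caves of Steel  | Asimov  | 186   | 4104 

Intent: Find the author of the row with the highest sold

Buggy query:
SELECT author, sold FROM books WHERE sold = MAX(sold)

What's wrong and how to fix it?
Bug: MAX(sold) is an aggregate and cannot be used directly in WHERE

Fix: Wrap MAX in a scalar subquery so WHERE compares against a single value

Corrected query:
SELECT author, sold FROM books WHERE sold = (SELECT MAX(sold) FROM books)

Result:
author  | sold 
--------+------
Tolkien | 49202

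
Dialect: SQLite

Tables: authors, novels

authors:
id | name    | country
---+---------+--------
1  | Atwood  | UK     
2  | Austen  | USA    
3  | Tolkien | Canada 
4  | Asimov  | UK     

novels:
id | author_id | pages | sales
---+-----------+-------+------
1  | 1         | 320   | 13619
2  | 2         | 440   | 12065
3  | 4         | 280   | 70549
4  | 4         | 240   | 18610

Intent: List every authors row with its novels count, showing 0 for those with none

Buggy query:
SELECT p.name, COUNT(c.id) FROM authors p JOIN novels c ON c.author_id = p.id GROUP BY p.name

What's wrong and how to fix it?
Bug: An inner join excludes parents with zero children

Fix: Use LEFT JOIN so parents without children still appear (COUNT(c.id) gives 0)

Corrected query:
SELECT p.name, COUNT(c.id) FROM authors p LEFT JOIN novels c ON c.author_id = p.id GROUP BY p.name

Result:
name    | COUNT(c.id)
--------+------------
Asimov  | 2          
Atwood  | 1          
Austen  | 1          
Tolkien | 0          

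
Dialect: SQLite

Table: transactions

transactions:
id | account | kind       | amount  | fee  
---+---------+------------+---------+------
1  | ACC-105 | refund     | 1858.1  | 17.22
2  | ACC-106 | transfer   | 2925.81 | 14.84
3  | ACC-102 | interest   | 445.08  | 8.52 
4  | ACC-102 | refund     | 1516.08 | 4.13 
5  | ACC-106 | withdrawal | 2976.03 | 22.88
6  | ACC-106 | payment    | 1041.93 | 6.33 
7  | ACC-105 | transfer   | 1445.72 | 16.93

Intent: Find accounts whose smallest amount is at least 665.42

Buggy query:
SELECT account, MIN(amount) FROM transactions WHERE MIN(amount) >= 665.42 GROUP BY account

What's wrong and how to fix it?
Bug: Aggregates like MIN are computed per group after WHERE runs

Fix: Replace WHERE with HAVING after the GROUP BY

Corrected query:
SELECT account, MIN(amount) FROM transactions GROUP BY account HAVING MIN(amount) >= 665.42

Result:
account | MIN(amount)
--------+------------
ACC-105 | 1445.72    
ACC-106 | 1041.93    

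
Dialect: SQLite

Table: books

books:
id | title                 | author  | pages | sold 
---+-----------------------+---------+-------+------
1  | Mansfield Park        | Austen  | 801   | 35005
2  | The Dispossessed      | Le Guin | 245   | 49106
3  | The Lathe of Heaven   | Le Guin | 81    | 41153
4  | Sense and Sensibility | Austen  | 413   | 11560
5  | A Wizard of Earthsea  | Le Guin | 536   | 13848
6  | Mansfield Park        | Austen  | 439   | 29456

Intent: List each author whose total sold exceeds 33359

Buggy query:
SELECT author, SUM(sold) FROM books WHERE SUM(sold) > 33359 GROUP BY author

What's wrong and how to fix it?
Bug: SUM(sold) is an aggregate, but WHERE filters rows before aggregation

Fix: Move the aggregate condition to a HAVING clause

Corrected query:
SELECT author, SUM(sold) FROM books GROUP BY author HAVING SUM(sold) > 33359

Result:
author  | SUM(sold)
--------+----------
Austen  | 76021    
Le Guin | 104107   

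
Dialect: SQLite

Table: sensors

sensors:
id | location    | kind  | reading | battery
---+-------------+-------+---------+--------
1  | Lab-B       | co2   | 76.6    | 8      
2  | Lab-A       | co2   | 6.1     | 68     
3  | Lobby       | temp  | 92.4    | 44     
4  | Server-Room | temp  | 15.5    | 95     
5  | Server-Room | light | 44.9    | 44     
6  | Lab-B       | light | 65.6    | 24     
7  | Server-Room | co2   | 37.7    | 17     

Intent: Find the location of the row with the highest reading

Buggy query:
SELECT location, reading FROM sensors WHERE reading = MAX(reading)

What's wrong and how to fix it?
Bug: MAX(reading) is an aggregate and cannot be used directly in WHERE

Fix: Wrap MAX in a scalar subquery so WHERE compares against a single value

Corrected query:
SELECT location, reading FROM sensors WHERE reading = (SELECT MAX(reading) FROM sensors)

Result:
location | reading
---------+--------
Lobby    | 92.4   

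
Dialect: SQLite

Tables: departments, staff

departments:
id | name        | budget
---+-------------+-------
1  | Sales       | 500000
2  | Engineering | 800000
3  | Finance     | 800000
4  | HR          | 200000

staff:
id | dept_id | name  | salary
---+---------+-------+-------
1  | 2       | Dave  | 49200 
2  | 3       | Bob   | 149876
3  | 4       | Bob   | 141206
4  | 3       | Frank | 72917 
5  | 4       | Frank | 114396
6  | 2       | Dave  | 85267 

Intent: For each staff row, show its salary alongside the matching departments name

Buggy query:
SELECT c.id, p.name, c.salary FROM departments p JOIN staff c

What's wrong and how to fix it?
Bug: JOIN with no ON clause produces a cartesian product; every staff row pairs with every departments row

Fix: Add ON c.dept_id = p.id to the JOIN

Corrected query:
SELECT c.id, p.name, c.salary FROM departments p JOIN staff c ON c.dept_id = p.id

Result:
id | name        | salary
---+-------------+-------
1  | Engineering | 49200 
2  | Finance     | 149876
3  | HR          | 141206
4  | Finance     | 72917 
5  | HR          | 114396
6  | Engineering | 85267 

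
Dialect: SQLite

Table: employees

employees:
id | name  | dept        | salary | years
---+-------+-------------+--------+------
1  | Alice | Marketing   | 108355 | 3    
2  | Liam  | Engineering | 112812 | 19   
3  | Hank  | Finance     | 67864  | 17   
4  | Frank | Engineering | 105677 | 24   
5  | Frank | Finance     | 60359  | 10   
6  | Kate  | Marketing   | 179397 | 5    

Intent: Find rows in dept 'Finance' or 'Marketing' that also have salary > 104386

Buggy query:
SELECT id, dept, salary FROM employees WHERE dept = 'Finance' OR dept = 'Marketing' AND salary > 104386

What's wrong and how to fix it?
Bug: Without parentheses, AND is evaluated before OR, so the salary filter only applies to the 'Marketing' branch

Fix: Add parentheses around the OR so the AND applies to both alternatives

Corrected query:
SELECT id, dept, salary FROM employees WHERE (dept = 'Finance' OR dept = 'Marketing') AND salary > 104386

Result:
id | dept      | salary
---+-----------+-------
1  | Marketing | 108355
6  | Marketing | 179397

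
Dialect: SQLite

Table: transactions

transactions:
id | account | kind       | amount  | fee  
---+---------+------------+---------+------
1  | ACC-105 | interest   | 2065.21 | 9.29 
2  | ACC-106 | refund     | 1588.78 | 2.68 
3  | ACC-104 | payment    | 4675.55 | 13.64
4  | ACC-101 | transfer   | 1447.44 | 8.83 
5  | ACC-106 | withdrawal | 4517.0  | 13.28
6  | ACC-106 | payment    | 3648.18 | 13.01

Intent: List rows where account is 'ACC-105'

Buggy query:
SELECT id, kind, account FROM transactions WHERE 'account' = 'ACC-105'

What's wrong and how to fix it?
Bug: 'account' in single quotes is a string literal, not the column; the comparison is literal-vs-literal and never true

Fix: Remove the quotes around the column name (or use double quotes for an identifier)

Corrected query:
SELECT id, kind, account FROM transactions WHERE account = 'ACC-105'

Result:
id | kind     | account
---+----------+--------
1  | interest | ACC-105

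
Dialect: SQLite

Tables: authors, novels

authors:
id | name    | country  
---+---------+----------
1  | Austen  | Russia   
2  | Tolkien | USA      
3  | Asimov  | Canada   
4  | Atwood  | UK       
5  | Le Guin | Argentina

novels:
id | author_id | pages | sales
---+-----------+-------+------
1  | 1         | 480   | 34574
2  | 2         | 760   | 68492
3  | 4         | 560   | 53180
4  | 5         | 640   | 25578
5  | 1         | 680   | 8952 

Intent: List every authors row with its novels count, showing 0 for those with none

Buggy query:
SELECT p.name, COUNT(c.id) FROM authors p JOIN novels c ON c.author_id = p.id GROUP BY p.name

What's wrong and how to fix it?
Bug: An inner join excludes parents with zero children

Fix: Use LEFT JOIN so parents without children still appear (COUNT(c.id) gives 0)

Corrected query:
SELECT p.name, COUNT(c.id) FROM authors p LEFT JOIN novels c ON c.author_id = p.id GROUP BY p.name

Result:
name    | COUNT(c.id)
--------+------------
Asimov  | 0          
Atwood  | 1          
Austen  | 2          
Le Guin | 1          
Tolkien | 1          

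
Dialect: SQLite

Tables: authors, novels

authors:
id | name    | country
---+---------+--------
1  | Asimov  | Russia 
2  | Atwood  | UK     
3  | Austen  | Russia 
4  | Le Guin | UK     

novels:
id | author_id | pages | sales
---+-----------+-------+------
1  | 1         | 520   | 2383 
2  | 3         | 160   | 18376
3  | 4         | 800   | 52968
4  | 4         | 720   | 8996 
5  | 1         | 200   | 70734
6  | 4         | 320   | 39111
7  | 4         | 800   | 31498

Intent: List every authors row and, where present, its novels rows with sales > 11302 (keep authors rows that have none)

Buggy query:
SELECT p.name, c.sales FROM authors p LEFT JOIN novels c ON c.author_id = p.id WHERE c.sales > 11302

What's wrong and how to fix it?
Bug: A WHERE condition on the right-hand table after LEFT JOIN drops unmatched parents

Fix: Move the right-table condition into the ON clause so unmatched parents are kept

Corrected query:
SELECT p.name, c.sales FROM authors p LEFT JOIN novels c ON c.author_id = p.id AND c.sales > 11302

Result:
name    | sales
--------+------
Asimov  | 70734
Atwood  | NULL 
Austen  | 18376
Le Guin | 31498
Le Guin | 39111
Le Guin | 52968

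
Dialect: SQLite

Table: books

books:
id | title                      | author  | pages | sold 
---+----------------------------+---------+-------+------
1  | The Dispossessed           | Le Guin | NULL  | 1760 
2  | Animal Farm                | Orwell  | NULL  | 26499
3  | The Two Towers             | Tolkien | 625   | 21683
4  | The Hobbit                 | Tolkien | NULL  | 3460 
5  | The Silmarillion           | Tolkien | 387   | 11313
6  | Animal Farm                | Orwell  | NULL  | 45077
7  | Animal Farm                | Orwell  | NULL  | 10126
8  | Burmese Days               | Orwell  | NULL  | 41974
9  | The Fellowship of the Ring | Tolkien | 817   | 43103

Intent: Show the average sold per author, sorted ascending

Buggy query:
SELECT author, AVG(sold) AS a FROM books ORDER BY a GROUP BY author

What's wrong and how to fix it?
Bug: ORDER BY appears before GROUP BY; SQL clause order requires GROUP BY first

Fix: Reorder: SELECT … FROM … GROUP BY … ORDER BY …

Corrected query:
SELECT author, AVG(sold) AS a FROM books GROUP BY author ORDER BY a

Result:
author  | a       
--------+---------
Le Guin | 1760    
Tolkien | 19889.75
Orwell  | 30919   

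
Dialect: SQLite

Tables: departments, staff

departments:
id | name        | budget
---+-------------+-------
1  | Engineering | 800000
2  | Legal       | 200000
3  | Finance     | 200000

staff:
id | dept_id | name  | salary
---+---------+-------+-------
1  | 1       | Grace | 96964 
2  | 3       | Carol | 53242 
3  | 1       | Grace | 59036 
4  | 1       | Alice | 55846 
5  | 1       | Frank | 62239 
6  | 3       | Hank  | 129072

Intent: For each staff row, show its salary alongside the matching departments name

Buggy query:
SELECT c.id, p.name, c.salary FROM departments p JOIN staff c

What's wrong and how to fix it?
Bug: JOIN with no ON clause produces a cartesian product; every staff row pairs with every departments row

Fix: Add ON c.dept_id = p.id to the JOIN

Corrected query:
SELECT c.id, p.name, c.salary FROM departments p JOIN staff c ON c.dept_id = p.id

Result:
id | name        | salary
---+-------------+-------
1  | Engineering | 96964 
2  | Finance     | 53242 
3  | Engineering | 59036 
4  | Engineering | 55846 
5  | Engineering | 62239 
6  | Finance     | 129072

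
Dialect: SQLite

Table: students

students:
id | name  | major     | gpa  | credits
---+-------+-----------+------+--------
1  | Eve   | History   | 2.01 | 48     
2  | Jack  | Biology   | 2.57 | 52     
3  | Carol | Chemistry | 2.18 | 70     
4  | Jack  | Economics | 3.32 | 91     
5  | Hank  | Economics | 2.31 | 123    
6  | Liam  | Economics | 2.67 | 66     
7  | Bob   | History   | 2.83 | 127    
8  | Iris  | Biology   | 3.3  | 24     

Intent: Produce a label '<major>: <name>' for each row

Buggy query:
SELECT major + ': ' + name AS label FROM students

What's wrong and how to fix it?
Bug: SQLite uses || for string concatenation; + coerces text to numbers (yielding 0)

Fix: Use the || operator for string concatenation

Corrected query:
SELECT major || ': ' || name AS label FROM students

Result:
label           
----------------
History: Eve    
Biology: Jack   
Chemistry: Carol
Economics: Jack 
Economics: Hank 
Economics: Liam 
History: Bob    
Biology: Iris   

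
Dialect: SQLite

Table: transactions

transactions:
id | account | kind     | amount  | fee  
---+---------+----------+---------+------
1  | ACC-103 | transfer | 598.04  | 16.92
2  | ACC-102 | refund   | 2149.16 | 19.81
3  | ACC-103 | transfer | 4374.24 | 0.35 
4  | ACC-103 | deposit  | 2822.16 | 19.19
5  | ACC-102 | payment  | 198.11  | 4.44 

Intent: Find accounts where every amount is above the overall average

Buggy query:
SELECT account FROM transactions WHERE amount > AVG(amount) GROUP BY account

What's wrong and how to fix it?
Bug: AVG() is an aggregate; it can't sit directly in WHERE

Fix: Use a subquery for AVG and a HAVING MIN(...) filter so the condition holds for every row in the group

Corrected query:
SELECT account FROM transactions GROUP BY account HAVING MIN(amount) > (SELECT AVG(amount) FROM transactions)

Result:
(no rows)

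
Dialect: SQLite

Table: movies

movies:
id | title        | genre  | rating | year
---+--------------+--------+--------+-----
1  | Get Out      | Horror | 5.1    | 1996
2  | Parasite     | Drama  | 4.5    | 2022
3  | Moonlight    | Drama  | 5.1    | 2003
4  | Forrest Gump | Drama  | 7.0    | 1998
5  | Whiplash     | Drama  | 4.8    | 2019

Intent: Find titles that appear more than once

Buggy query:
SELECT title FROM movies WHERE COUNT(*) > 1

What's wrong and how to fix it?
Bug: WHERE can't reference COUNT(*); aggregates are computed after WHERE

Fix: GROUP BY title, then filter groups with HAVING COUNT(*) > 1

Corrected query:
SELECT title FROM movies GROUP BY title HAVING COUNT(*) > 1

Result:
(no rows)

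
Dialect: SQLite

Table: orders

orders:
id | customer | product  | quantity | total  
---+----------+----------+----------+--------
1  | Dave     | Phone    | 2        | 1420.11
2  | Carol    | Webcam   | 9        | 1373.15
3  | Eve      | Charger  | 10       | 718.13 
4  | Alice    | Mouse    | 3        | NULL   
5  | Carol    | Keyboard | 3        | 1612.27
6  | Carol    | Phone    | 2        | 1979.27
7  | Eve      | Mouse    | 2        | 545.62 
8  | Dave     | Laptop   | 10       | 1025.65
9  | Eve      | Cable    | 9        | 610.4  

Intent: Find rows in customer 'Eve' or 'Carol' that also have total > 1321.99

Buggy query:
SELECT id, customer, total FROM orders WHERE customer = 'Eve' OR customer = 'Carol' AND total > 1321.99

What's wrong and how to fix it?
Bug: AND binds tighter than OR, so this parses as customer = 'Eve' OR (customer = 'Carol' AND total > 1321.99)

Fix: Group the OR with parentheses (or use IN), then AND the threshold

Corrected query:
SELECT id, customer, total FROM orders WHERE (customer = 'Eve' OR customer = 'Carol') AND total > 1321.99

Result:
id | customer | total  
---+----------+--------
2  | Carol    | 1373.15
5  | Carol    | 1612.27
6  | Carol    | 1979.27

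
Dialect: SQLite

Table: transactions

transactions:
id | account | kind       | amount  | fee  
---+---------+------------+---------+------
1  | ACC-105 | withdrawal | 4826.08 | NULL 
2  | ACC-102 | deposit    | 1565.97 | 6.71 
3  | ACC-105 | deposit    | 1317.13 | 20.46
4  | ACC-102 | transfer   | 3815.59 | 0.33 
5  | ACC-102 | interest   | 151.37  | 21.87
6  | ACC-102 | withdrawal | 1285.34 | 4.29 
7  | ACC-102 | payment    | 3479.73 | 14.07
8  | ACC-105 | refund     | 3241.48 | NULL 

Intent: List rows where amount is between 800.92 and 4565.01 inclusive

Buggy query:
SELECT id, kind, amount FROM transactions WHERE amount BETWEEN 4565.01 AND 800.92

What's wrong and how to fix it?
Bug: The bounds are reversed; BETWEEN a AND b requires a <= b to match anything

Fix: Write BETWEEN 800.92 AND 4565.01

Corrected query:
SELECT id, kind, amount FROM transactions WHERE amount BETWEEN 800.92 AND 4565.01

Result:
id | kind       | amount 
---+------------+--------
2  | deposit    | 1565.97
3  | deposit    | 1317.13
4  | transfer   | 3815.59
6  | withdrawal | 1285.34
7  | payment    | 3479.73
8  | refund     | 3241.48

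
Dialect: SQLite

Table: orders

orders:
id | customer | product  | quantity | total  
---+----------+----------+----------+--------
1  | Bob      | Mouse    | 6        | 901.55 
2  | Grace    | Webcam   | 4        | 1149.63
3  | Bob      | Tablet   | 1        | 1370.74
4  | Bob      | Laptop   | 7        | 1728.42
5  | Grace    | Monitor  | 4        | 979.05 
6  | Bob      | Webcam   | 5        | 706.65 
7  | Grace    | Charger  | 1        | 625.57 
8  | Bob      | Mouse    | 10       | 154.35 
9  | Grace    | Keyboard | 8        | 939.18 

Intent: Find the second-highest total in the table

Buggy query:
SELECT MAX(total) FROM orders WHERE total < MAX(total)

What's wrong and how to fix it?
Bug: The inner MAX is an aggregate inside WHERE, which is not allowed

Fix: Put the inner MAX in a scalar subquery

Corrected query:
SELECT MAX(total) FROM orders WHERE total < (SELECT MAX(total) FROM orders)

Result:
MAX(total)
----------
1370.74   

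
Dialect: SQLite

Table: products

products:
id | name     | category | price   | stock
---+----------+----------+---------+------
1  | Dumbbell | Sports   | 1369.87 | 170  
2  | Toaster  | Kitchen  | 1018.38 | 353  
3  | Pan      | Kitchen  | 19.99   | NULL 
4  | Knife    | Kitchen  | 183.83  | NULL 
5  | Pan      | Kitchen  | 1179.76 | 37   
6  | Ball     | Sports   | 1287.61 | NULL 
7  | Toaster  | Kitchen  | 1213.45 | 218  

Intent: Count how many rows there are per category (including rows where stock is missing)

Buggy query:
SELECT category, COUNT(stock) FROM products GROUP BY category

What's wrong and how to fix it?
Bug: COUNT(stock) skips NULLs, so groups with missing stock are undercounted

Fix: Replace COUNT(stock) with COUNT(*)

Corrected query:
SELECT category, COUNT(*) FROM products GROUP BY category

Result:
category | COUNT(*)
---------+---------
Kitchen  | 5       
Sports   | 2       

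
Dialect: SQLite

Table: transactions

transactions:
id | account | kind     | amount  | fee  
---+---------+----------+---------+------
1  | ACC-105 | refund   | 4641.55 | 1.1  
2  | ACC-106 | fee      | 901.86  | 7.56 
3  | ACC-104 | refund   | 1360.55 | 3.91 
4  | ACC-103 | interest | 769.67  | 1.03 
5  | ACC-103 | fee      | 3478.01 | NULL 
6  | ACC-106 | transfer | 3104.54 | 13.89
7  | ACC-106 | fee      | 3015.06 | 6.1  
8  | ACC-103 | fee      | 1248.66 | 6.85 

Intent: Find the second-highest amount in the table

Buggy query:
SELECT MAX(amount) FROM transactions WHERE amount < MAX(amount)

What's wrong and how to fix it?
Bug: The inner MAX is an aggregate inside WHERE, which is not allowed

Fix: Compute the overall MAX in a subquery, then take MAX of rows below it

Corrected query:
SELECT MAX(amount) FROM transactions WHERE amount < (SELECT MAX(amount) FROM transactions)

Result:
MAX(amount)
-----------
3478.01    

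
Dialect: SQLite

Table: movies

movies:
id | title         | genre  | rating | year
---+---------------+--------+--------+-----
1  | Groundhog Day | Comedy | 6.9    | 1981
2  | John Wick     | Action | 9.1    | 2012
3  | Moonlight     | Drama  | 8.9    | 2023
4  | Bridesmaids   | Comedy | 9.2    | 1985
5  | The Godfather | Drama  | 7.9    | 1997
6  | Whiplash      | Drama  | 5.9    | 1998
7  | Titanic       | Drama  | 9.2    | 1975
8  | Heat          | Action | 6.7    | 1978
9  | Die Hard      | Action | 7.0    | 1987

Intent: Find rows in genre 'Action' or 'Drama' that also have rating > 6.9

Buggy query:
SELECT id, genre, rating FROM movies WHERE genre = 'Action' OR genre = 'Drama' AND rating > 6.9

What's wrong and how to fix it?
Bug: AND binds tighter than OR, so this parses as genre = 'Action' OR (genre = 'Drama' AND rating > 6.9)

Fix: Group the OR with parentheses (or use IN), then AND the threshold

Corrected query:
SELECT id, genre, rating FROM movies WHERE (genre = 'Action' OR genre = 'Drama') AND rating > 6.9

Result:
id | genre  | rating
---+--------+-------
2  | Action | 9.1   
3  | Drama  | 8.9   
5  | Drama  | 7.9   
7  | Drama  | 9.2   
9  | Action | 7     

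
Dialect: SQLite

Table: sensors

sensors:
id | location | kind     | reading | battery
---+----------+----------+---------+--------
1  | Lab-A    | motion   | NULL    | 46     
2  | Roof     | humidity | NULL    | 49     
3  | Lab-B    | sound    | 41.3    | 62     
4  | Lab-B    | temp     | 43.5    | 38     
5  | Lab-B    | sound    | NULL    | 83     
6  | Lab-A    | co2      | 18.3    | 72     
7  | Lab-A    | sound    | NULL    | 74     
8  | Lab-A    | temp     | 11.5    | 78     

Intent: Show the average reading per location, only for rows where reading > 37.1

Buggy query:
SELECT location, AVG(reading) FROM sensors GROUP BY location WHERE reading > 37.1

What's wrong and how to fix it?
Bug: WHERE cannot follow GROUP BY

Fix: Move the WHERE clause before GROUP BY

Corrected query:
SELECT location, AVG(reading) FROM sensors WHERE reading > 37.1 GROUP BY location

Result:
location | AVG(reading)
---------+-------------
Lab-B    | 42.4        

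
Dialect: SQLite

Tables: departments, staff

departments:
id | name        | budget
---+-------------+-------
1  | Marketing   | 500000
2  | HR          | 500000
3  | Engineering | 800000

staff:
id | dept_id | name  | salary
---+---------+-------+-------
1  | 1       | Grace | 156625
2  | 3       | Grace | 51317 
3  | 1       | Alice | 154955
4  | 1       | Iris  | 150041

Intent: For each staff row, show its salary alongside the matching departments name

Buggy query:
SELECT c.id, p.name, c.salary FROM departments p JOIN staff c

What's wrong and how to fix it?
Bug: Missing join condition: each staff row is matched to all departments rows instead of just its own

Fix: Specify the join condition linking the foreign key to the parent id

Corrected query:
SELECT c.id, p.name, c.salary FROM departments p JOIN staff c ON c.dept_id = p.id

Result:
id | name        | salary
---+-------------+-------
1  | Marketing   | 156625
2  | Engineering | 51317 
3  | Marketing   | 154955
4  | Marketing   | 150041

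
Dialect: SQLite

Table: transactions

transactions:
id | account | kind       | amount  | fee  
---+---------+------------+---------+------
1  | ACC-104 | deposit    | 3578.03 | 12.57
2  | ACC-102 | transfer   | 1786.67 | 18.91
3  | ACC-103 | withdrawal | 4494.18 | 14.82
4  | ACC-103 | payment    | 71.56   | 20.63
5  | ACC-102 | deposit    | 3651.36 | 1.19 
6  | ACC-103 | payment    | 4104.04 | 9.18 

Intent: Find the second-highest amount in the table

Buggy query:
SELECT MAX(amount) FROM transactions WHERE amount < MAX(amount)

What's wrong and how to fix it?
Bug: The inner MAX is an aggregate inside WHERE, which is not allowed

Fix: Compute the overall MAX in a subquery, then take MAX of rows below it

Corrected query:
SELECT MAX(amount) FROM transactions WHERE amount < (SELECT MAX(amount) FROM transactions)

Result:
MAX(amount)
-----------
4104.04    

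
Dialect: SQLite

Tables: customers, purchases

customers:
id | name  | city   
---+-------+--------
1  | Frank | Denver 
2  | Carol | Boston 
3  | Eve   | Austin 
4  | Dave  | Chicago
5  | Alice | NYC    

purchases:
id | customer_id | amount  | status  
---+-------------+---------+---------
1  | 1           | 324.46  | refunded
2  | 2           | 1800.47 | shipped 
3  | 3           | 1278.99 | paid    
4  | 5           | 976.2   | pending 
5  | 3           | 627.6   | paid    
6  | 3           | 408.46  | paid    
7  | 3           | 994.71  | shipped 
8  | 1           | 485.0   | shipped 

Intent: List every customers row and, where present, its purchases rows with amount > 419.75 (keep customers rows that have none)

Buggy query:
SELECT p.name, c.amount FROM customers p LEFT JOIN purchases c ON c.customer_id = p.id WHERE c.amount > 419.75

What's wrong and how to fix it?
Bug: Filtering c.amount in WHERE discards the NULL rows produced by LEFT JOIN, turning it into an inner join

Fix: Move the right-table condition into the ON clause so unmatched parents are kept

Corrected query:
SELECT p.name, c.amount FROM customers p LEFT JOIN purchases c ON c.customer_id = p.id AND c.amount > 419.75

Result:
name  | amount 
------+--------
Frank | 485    
Carol | 1800.47
Eve   | 627.6  
Eve   | 994.71 
Eve   | 1278.99
Dave  | NULL   
Alice | 976.2  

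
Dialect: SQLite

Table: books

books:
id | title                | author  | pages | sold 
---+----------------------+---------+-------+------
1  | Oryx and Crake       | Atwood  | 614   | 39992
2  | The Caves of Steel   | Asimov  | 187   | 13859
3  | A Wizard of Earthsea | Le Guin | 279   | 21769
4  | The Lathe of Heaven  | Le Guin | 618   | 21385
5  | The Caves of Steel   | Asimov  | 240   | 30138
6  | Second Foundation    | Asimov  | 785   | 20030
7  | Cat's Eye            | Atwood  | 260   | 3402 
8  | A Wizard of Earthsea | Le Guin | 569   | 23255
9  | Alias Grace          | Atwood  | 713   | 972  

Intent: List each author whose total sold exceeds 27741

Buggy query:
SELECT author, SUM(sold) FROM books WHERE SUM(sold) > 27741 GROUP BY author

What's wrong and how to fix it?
Bug: SUM(sold) is an aggregate, but WHERE filters rows before aggregation

Fix: Move the aggregate condition to a HAVING clause

Corrected query:
SELECT author, SUM(sold) FROM books GROUP BY author HAVING SUM(sold) > 27741

Result:
author  | SUM(sold)
--------+----------
Asimov  | 64027    
Atwood  | 44366    
Le Guin | 66409    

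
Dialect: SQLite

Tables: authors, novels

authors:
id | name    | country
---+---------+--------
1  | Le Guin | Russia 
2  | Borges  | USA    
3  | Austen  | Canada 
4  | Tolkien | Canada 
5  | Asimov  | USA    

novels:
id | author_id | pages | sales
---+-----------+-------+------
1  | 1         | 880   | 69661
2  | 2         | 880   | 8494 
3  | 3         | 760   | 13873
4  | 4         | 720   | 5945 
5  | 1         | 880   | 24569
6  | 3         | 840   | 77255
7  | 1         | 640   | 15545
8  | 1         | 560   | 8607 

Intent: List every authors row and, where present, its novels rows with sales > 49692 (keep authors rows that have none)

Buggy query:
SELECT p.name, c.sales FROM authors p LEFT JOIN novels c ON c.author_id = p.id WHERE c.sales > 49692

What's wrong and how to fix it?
Bug: Filtering c.sales in WHERE discards the NULL rows produced by LEFT JOIN, turning it into an inner join

Fix: Move the right-table condition into the ON clause so unmatched parents are kept

Corrected query:
SELECT p.name, c.sales FROM authors p LEFT JOIN novels c ON c.author_id = p.id AND c.sales > 49692

Result:
name    | sales
--------+------
Le Guin | 69661
Borges  | NULL 
Austen  | 77255
Tolkien | NULL 
Asimov  | NULL 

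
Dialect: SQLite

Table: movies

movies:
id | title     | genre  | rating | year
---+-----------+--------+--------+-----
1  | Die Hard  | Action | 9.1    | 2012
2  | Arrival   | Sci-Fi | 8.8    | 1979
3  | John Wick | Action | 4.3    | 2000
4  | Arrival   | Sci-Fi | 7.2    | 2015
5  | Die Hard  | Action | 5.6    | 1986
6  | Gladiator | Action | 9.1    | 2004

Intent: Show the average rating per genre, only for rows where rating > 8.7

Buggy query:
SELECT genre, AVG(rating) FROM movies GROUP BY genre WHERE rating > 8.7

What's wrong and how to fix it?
Bug: Row-level WHERE must come before GROUP BY in the clause order

Fix: Move the WHERE clause before GROUP BY

Corrected query:
SELECT genre, AVG(rating) FROM movies WHERE rating > 8.7 GROUP BY genre

Result:
genre  | AVG(rating)
-------+------------
Action | 9.1        
Sci-Fi | 8.8        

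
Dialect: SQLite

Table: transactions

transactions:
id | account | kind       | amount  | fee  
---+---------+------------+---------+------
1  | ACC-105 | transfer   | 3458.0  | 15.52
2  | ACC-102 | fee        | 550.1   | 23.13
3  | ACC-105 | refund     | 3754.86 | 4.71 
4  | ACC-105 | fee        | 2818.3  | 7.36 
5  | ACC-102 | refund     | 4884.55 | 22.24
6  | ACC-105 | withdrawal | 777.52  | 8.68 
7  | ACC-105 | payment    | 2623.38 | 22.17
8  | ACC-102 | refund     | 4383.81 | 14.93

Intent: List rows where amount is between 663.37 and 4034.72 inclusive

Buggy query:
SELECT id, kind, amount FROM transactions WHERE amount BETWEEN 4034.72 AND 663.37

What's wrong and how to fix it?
Bug: BETWEEN expects the lower bound first; with 4034.72 AND 663.37 the range is empty

Fix: Swap the bounds so the smaller value comes first

Corrected query:
SELECT id, kind, amount FROM transactions WHERE amount BETWEEN 663.37 AND 4034.72

Result:
id | kind       | amount 
---+------------+--------
1  | transfer   | 3458   
3  | refund     | 3754.86
4  | fee        | 2818.3 
6  | withdrawal | 777.52 
7  | payment    | 2623.38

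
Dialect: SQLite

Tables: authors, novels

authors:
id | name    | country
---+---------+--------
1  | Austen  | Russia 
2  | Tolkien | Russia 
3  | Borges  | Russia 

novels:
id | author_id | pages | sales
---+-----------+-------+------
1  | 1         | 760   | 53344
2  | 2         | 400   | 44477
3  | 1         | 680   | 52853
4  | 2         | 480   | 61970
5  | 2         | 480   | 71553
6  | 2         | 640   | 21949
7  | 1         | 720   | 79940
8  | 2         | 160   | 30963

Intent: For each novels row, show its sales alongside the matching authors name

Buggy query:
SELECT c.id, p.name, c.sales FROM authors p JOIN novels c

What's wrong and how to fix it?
Bug: JOIN with no ON clause produces a cartesian product; every novels row pairs with every authors row

Fix: Specify the join condition linking the foreign key to the parent id

Corrected query:
SELECT c.id, p.name, c.sales FROM authors p JOIN novels c ON c.author_id = p.id

Result:
id | name    | sales
---+---------+------
1  | Austen  | 53344
2  | Tolkien | 44477
3  | Austen  | 52853
4  | Tolkien | 61970
5  | Tolkien | 71553
6  | Tolkien | 21949
7  | Austen  | 79940
8  | Tolkien | 30963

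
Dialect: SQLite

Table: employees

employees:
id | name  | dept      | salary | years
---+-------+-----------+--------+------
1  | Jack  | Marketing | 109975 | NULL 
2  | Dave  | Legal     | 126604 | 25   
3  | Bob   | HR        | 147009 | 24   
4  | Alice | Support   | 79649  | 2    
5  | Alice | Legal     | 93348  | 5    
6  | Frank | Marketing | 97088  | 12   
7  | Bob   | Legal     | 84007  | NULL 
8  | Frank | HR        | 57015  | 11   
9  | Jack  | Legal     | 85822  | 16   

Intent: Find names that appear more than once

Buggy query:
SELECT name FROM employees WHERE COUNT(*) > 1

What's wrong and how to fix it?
Bug: COUNT(*) is an aggregate and cannot be used in WHERE

Fix: GROUP BY name, then filter groups with HAVING COUNT(*) > 1

Corrected query:
SELECT name FROM employees GROUP BY name HAVING COUNT(*) > 1

Result:
name 
-----
Alice
Bob  
Frank
Jack 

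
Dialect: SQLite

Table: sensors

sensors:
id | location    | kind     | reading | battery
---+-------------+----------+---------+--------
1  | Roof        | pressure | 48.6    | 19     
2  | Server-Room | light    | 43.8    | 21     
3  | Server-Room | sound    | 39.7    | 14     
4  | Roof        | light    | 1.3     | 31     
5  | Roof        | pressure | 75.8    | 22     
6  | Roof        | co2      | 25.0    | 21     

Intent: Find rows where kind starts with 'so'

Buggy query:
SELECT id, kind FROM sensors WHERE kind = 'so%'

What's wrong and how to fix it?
Bug: Wildcards only work with LIKE; '=' treats '%' as a literal character

Fix: Replace '=' with LIKE so 'so%' is treated as a pattern

Corrected query:
SELECT id, kind FROM sensors WHERE kind LIKE 'so%'

Result:
id | kind 
---+------
3  | sound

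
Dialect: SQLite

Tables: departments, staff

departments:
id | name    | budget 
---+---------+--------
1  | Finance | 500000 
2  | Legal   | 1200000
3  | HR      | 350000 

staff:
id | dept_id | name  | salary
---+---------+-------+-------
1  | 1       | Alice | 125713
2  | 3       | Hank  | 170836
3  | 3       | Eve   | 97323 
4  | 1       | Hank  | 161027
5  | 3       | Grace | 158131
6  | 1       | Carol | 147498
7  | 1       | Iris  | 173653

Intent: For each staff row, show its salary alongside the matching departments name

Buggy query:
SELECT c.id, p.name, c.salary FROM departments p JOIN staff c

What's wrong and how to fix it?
Bug: Missing join condition: each staff row is matched to all departments rows instead of just its own

Fix: Add ON c.dept_id = p.id to the JOIN

Corrected query:
SELECT c.id, p.name, c.salary FROM departments p JOIN staff c ON c.dept_id = p.id

Result:
id | name    | salary
---+---------+-------
1  | Finance | 125713
2  | HR      | 170836
3  | HR      | 97323 
4  | Finance | 161027
5  | HR      | 158131
6  | Finance | 147498
7  | Finance | 173653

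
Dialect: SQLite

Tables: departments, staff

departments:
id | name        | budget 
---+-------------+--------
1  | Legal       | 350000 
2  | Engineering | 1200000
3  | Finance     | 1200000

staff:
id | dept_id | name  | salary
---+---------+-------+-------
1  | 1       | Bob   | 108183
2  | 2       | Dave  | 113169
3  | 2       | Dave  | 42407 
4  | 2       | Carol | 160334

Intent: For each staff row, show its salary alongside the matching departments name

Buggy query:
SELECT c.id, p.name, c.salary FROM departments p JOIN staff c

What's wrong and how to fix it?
Bug: JOIN with no ON clause produces a cartesian product; every staff row pairs with every departments row

Fix: Add ON c.dept_id = p.id to the JOIN

Corrected query:
SELECT c.id, p.name, c.salary FROM departments p JOIN staff c ON c.dept_id = p.id

Result:
id | name        | salary
---+-------------+-------
1  | Legal       | 108183
2  | Engineering | 113169
3  | Engineering | 42407 
4  | Engineering | 160334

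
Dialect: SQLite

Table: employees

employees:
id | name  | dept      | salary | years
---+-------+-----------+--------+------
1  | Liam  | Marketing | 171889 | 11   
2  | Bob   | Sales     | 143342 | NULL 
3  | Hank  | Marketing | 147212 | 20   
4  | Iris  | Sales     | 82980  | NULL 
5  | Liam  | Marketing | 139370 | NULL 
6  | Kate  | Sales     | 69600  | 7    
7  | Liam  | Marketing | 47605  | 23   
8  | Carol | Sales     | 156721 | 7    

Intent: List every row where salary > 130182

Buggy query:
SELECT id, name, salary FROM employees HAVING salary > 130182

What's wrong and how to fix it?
Bug: HAVING filters the output of aggregation, but this query has no GROUP BY and no aggregate functions, so SQLite rejects it (HAVING clause on a non-aggregate query); the condition here is per row

Fix: Replace HAVING with WHERE since the condition applies to individual rows

Corrected query:
SELECT id, name, salary FROM employees WHERE salary > 130182

Result:
id | name  | salary
---+-------+-------
1  | Liam  | 171889
2  | Bob   | 143342
3  | Hank  | 147212
5  | Liam  | 139370
8  | Carol | 156721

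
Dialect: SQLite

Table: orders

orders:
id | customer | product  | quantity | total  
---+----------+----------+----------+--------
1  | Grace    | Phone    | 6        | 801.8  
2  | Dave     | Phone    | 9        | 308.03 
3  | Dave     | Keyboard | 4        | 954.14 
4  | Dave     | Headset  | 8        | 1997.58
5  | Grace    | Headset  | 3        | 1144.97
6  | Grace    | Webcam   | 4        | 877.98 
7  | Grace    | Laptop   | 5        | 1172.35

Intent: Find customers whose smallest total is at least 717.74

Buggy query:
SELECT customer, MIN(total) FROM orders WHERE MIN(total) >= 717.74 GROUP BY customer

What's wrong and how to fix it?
Bug: Aggregates like MIN are computed per group after WHERE runs

Fix: Replace WHERE with HAVING after the GROUP BY

Corrected query:
SELECT customer, MIN(total) FROM orders GROUP BY customer HAVING MIN(total) >= 717.74

Result:
customer | MIN(total)
---------+-----------
Grace    | 801.8     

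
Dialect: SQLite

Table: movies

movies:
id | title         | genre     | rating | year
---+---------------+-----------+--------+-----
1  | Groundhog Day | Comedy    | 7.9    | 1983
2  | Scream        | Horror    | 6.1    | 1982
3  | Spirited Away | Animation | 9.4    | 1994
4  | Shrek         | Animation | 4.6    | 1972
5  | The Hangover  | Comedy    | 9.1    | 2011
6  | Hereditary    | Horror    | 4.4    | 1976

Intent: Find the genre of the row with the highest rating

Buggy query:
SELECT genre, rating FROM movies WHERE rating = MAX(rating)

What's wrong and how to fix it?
Bug: WHERE is evaluated per row; an aggregate over the whole table isn't defined there

Fix: Use a subquery: WHERE rating = (SELECT MAX(rating) FROM movies)

Corrected query:
SELECT genre, rating FROM movies WHERE rating = (SELECT MAX(rating) FROM movies)

Result:
genre     | rating
----------+-------
Animation | 9.4   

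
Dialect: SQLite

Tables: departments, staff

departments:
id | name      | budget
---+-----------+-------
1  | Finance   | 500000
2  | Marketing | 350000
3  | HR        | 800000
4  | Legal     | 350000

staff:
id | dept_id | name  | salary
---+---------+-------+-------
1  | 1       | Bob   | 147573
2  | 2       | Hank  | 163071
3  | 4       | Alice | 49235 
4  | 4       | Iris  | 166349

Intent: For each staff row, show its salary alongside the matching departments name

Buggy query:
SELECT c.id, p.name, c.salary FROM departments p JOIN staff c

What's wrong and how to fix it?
Bug: Missing join condition: each staff row is matched to all departments rows instead of just its own

Fix: Specify the join condition linking the foreign key to the parent id

Corrected query:
SELECT c.id, p.name, c.salary FROM departments p JOIN staff c ON c.dept_id = p.id

Result:
id | name      | salary
---+-----------+-------
1  | Finance   | 147573
2  | Marketing | 163071
3  | Legal     | 49235 
4  | Legal     | 166349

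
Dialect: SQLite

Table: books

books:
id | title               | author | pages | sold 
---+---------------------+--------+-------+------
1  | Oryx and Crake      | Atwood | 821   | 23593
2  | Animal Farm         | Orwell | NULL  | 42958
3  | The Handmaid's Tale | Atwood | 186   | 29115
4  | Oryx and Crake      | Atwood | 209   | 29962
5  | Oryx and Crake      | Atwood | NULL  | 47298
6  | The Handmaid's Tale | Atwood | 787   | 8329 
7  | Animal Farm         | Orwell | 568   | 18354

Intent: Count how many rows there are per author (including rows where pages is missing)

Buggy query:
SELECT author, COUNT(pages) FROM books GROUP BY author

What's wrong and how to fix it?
Bug: COUNT(column) counts non-NULL values only; rows with NULL pages aren't counted

Fix: Use COUNT(*) to count all rows regardless of NULL

Corrected query:
SELECT author, COUNT(*) FROM books GROUP BY author

Result:
author | COUNT(*)
-------+---------
Atwood | 5       
Orwell | 2       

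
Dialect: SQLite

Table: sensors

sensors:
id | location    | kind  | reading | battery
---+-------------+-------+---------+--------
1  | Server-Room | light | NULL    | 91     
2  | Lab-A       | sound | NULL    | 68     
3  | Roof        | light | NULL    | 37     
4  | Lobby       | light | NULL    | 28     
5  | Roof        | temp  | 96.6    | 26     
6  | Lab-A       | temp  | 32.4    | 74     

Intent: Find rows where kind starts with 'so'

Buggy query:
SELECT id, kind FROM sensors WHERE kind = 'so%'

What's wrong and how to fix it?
Bug: Wildcards only work with LIKE; '=' treats '%' as a literal character

Fix: Use LIKE for wildcard pattern matching

Corrected query:
SELECT id, kind FROM sensors WHERE kind LIKE 'so%'

Result:
id | kind 
---+------
2  | sound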